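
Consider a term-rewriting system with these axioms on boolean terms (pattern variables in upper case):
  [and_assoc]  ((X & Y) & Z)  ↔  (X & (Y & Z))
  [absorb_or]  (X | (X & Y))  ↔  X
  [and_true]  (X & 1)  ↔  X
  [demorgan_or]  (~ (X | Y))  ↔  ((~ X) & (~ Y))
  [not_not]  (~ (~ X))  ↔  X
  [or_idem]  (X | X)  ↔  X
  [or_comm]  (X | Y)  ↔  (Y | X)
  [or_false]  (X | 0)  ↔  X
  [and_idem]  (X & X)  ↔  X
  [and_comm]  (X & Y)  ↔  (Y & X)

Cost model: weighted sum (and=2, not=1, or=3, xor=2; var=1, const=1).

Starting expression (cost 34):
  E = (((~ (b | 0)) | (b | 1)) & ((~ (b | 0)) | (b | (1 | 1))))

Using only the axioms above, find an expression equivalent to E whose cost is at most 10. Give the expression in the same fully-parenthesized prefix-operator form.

(1) (1 | 1)  =[or_idem →]=  1    ⊢ (((~ (b | 0)) | (b | 1)) & ((~ (b | 0)) | (b | 1)))
(2) (((~ (b | 0)) | (b | 1)) & ((~ (b | 0)) | (b | 1)))  =[and_idem →]=  ((~ (b | 0)) | (b | 1))
(3) (b | 0)  =[or_false →]=  b    ⊢ cost 10, within 10

((~ b) | (b | 1))   [cost 10]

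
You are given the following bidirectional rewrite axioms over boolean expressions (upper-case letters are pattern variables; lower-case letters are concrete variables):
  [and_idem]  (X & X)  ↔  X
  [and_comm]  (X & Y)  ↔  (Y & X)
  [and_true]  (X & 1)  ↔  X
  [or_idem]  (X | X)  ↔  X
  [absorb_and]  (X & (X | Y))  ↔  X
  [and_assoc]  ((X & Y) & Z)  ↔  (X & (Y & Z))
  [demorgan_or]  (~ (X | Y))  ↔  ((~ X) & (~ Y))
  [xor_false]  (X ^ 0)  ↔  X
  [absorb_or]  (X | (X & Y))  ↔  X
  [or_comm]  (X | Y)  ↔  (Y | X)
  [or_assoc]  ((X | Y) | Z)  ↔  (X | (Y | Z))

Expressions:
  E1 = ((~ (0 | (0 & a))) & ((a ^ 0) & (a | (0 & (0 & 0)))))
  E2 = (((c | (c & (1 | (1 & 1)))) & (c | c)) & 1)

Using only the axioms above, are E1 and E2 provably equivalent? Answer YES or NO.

All listed rules preserve value, hence provable equivalence implies equal values everywhere; look for a separating assignment.
a=0, c=1 gives E1 ↦ 0, E2 ↦ 1; values differ ⇒ not provably equivalent.

NO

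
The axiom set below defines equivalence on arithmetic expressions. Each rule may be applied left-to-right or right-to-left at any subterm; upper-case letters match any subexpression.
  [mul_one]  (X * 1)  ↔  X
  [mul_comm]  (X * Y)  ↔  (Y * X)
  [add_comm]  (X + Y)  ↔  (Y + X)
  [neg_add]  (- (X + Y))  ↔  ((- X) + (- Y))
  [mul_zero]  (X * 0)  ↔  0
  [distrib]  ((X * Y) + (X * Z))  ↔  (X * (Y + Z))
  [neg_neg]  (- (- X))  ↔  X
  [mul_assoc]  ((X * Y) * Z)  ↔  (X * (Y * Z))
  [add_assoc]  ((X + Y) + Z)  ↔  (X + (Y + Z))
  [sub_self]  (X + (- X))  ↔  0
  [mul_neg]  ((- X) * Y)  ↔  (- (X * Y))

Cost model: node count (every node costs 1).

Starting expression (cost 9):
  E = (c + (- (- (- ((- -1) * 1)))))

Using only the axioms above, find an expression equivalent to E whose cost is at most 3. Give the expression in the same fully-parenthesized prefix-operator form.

step 1: mul_one (→) rewrites ((- -1) * 1) into (- -1), now (c + (- (- (- (- -1)))))
step 2: neg_neg (→) rewrites (- (- (- -1))) into (- -1), now (c + (- (- -1)))
step 3: neg_neg (→) rewrites (- (- -1)) into -1, reaching cost 3 (bound 3)

(c + -1)   [cost 3]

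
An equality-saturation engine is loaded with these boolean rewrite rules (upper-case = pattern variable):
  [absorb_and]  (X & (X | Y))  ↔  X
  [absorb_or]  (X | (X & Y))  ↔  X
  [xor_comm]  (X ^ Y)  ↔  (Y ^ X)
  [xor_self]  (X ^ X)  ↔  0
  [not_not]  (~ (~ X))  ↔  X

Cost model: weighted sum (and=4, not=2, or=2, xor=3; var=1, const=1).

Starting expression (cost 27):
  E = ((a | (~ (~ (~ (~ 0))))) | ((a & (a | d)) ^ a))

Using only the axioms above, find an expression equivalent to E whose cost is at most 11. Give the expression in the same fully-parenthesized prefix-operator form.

((a | 0) | (a ^ a))   [cost 11]

1. [absorb_and →] (a & (a | d))  →  a;  E = ((a | (~ (~ (~ (~ 0))))) | (a ^ a))
2. [not_not →] (~ (~ 0))  →  0;  E = ((a | (~ (~ 0))) | (a ^ a))
3. [not_not →] (~ (~ 0))  →  0;  cost 11 ≤ 11, done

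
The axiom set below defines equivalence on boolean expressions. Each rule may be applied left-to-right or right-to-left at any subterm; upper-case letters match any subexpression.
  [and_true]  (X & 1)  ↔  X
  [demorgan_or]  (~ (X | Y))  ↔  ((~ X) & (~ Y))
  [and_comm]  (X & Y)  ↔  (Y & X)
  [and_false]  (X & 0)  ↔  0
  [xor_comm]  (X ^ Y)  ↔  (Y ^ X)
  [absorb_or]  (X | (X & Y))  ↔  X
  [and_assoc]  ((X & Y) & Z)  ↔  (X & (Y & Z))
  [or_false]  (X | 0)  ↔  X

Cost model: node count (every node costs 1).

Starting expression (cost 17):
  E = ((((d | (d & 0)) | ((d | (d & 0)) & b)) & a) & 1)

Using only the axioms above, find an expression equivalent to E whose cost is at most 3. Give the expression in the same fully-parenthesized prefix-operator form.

1. [absorb_or →] ((d | (d & 0)) | ((d | (d & 0)) & b))  →  (d | (d & 0));  E = (((d | (d & 0)) & a) & 1)
2. [and_true →] (((d | (d & 0)) & a) & 1)  →  ((d | (d & 0)) & a)
3. [absorb_or →] (d | (d & 0))  →  d;  cost 3 ≤ 3, done

(d & a)   [cost 3]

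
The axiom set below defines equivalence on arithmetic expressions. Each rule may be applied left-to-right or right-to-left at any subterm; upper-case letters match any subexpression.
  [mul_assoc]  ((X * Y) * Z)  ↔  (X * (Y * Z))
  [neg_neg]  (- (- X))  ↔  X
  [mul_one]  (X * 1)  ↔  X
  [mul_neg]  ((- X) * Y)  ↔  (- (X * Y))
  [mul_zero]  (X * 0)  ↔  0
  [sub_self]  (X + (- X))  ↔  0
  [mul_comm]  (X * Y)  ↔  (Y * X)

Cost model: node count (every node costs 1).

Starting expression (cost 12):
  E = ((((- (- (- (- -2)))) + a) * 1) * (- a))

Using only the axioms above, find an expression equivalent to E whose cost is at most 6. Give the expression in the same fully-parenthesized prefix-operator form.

((-2 + a) * (- a))   [cost 6]

(1) (- (- -2))  =[neg_neg →]=  -2    ⊢ ((((- (- -2)) + a) * 1) * (- a))
(2) (((- (- -2)) + a) * 1)  =[mul_one →]=  ((- (- -2)) + a)    ⊢ (((- (- -2)) + a) * (- a))
(3) (- (- -2))  =[neg_neg →]=  -2    ⊢ cost 6, within 6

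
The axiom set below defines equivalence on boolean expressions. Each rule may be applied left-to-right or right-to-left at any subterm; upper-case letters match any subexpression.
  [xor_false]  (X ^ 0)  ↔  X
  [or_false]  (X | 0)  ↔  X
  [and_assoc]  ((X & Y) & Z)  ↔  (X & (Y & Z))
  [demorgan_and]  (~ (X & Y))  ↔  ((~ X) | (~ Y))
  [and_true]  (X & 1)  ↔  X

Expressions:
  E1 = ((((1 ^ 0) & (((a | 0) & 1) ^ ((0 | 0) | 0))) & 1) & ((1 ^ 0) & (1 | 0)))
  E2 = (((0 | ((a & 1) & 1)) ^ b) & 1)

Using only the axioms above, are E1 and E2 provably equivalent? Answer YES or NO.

NO

Every axiom is a valid identity, so a rewrite proof would force E1 and E2 to agree under every assignment.
At a=0, b=1: E1 = 0 but E2 = 1; they differ, so no derivation exists.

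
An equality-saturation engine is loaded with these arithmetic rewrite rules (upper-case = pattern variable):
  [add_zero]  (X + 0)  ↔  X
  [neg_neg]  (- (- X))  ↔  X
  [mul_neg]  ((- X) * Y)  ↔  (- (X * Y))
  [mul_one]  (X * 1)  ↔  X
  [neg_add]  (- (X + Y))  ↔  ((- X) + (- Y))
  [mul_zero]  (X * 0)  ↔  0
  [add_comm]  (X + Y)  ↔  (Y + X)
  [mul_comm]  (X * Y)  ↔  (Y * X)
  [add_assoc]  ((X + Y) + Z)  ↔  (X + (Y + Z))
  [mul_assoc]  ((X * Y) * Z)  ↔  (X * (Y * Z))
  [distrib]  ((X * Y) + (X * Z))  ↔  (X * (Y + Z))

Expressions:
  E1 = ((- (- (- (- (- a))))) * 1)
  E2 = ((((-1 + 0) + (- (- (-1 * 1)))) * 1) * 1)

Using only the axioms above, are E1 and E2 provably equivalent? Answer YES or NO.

NO

The axioms are sound identities: if E1 ↔* E2 then E1 and E2 evaluate identically under any assignment.
Under a=0: E1 evaluates to 0, E2 to -2. Distinct ⇒ no rewrite sequence connects them.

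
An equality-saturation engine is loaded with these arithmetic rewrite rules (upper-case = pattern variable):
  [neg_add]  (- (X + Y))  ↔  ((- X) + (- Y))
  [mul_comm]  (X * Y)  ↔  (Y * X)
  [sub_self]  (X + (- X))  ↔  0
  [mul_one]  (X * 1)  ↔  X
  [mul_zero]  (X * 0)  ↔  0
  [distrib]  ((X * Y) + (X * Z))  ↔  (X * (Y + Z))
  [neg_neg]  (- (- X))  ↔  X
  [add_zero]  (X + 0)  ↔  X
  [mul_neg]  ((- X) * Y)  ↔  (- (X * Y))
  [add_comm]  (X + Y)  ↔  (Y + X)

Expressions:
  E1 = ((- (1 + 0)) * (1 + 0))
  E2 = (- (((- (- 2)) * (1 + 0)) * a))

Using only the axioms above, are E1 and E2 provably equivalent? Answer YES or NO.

Every axiom is a valid identity, so a rewrite proof would force E1 and E2 to agree under every assignment.
At a=0: E1 = -1 but E2 = 0; they differ, so no derivation exists.

NO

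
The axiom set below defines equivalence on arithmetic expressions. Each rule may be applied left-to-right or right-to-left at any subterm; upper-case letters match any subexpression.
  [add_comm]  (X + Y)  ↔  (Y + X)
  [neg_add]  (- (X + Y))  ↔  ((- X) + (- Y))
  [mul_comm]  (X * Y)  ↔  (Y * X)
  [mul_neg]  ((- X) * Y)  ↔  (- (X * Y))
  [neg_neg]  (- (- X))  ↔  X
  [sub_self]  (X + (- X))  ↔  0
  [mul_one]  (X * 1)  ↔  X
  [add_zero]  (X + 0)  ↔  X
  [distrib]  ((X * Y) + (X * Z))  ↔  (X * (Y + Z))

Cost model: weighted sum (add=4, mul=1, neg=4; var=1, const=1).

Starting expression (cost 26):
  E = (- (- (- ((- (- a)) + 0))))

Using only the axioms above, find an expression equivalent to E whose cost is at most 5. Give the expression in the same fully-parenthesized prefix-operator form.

1. [add_zero →] ((- (- a)) + 0)  →  (- (- a));  E = (- (- (- (- (- a)))))
2. [neg_neg →] (- (- (- a)))  →  (- a);  E = (- (- (- a)))
3. [neg_neg →] (- (- (- a)))  →  (- a);  cost 5 ≤ 5, done

(- a)   [cost 5]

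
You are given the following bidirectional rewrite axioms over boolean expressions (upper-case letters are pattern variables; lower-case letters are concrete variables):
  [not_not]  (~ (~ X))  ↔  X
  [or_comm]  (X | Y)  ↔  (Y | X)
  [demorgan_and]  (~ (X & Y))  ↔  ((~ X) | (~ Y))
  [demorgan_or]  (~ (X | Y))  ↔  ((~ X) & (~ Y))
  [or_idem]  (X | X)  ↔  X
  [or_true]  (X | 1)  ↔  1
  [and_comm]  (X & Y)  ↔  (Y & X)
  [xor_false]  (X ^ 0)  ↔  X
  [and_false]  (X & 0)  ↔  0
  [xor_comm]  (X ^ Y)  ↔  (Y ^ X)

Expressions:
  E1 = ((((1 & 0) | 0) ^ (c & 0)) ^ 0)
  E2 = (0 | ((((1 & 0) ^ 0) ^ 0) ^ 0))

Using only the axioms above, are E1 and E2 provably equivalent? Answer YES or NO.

YES

(1) (c & 0)  =[and_false →]=  0    ⊢ ((((1 & 0) | 0) ^ 0) ^ 0)
(2) ((((1 & 0) | 0) ^ 0) ^ 0)  =[xor_false →]=  (((1 & 0) | 0) ^ 0)
(3) (((1 & 0) | 0) ^ 0)  =[xor_false →]=  ((1 & 0) | 0)
(4) (1 & 0)  =[xor_false ←]=  ((1 & 0) ^ 0)    ⊢ (((1 & 0) ^ 0) | 0)
(5) (1 & 0)  =[xor_false ←]=  ((1 & 0) ^ 0)    ⊢ ((((1 & 0) ^ 0) ^ 0) | 0)
(6) ((((1 & 0) ^ 0) ^ 0) | 0)  =[or_comm →]=  (0 | (((1 & 0) ^ 0) ^ 0))
(7) ((1 & 0) ^ 0)  =[xor_false ←]=  (((1 & 0) ^ 0) ^ 0)    ⊢ E2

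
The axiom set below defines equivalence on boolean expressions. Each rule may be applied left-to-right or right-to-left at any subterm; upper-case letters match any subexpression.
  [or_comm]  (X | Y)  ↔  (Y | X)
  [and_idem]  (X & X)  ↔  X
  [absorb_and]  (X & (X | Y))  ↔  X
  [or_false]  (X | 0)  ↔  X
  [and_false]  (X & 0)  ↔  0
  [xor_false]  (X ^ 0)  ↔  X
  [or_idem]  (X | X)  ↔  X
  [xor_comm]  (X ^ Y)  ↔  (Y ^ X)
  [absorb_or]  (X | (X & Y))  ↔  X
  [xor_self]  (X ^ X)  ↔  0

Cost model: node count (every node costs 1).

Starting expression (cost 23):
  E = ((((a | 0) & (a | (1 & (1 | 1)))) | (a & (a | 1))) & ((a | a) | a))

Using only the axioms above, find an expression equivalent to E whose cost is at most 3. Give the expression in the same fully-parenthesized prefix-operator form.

(a | a)   [cost 3]

step 1: absorb_and (→) rewrites (1 & (1 | 1)) into 1, now ((((a | 0) & (a | 1)) | (a & (a | 1))) & ((a | a) | a))
step 2: absorb_and (→) rewrites (a & (a | 1)) into a, now ((((a | 0) & (a | 1)) | a) & ((a | a) | a))
step 3: or_false (→) rewrites (a | 0) into a, now (((a & (a | 1)) | a) & ((a | a) | a))
step 4: absorb_and (→) rewrites (a & (a | 1)) into a, now ((a | a) & ((a | a) | a))
step 5: absorb_and (→) rewrites ((a | a) & ((a | a) | a)) into (a | a), reaching cost 3 (bound 3)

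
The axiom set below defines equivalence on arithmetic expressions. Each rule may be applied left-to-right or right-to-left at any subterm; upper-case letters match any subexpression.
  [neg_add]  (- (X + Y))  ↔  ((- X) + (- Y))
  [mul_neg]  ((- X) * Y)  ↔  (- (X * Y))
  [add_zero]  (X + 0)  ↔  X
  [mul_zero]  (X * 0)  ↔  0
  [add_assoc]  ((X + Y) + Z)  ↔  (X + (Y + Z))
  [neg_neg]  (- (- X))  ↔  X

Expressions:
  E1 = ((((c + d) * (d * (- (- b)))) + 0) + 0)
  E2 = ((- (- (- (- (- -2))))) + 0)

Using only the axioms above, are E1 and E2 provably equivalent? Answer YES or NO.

Every axiom is a valid identity, so a rewrite proof would force E1 and E2 to agree under every assignment.
At b=0, c=0, d=0: E1 = 0 but E2 = 2; they differ, so no derivation exists.

NO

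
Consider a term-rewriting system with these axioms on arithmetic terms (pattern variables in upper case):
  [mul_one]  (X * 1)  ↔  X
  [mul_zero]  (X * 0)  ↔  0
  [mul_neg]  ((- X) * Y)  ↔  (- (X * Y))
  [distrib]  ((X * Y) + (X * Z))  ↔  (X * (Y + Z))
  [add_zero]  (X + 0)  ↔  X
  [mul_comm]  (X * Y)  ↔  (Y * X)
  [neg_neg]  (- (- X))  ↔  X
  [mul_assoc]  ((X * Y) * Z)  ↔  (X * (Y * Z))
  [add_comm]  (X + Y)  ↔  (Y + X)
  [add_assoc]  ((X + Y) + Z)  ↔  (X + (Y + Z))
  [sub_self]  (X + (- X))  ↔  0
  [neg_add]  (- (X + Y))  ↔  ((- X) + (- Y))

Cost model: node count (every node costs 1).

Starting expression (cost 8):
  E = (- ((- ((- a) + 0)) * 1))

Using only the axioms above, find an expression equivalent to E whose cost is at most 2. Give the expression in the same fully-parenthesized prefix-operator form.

(- a)   [cost 2]

(1) ((- a) + 0)  =[add_zero →]=  (- a)    ⊢ (- ((- (- a)) * 1))
(2) ((- (- a)) * 1)  =[mul_one →]=  (- (- a))    ⊢ (- (- (- a)))
(3) (- (- a))  =[neg_neg →]=  a    ⊢ cost 2, within 2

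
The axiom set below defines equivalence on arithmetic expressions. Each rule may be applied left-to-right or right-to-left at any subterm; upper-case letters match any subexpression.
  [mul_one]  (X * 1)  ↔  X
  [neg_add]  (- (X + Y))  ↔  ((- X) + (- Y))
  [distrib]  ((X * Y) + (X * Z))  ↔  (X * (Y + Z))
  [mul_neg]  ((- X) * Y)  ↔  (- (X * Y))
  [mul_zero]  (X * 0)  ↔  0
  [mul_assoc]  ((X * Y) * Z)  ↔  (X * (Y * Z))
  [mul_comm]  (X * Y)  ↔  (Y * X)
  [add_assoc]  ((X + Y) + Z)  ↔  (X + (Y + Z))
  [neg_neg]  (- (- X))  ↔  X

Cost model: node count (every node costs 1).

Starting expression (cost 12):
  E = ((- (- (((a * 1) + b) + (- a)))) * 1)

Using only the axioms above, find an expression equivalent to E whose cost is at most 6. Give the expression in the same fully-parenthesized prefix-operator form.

step 1: mul_one (→) rewrites ((- (- (((a * 1) + b) + (- a)))) * 1) into (- (- (((a * 1) + b) + (- a))))
step 2: neg_neg (→) rewrites (- (- (((a * 1) + b) + (- a)))) into (((a * 1) + b) + (- a))
step 3: mul_one (→) rewrites (a * 1) into a, reaching cost 6 (bound 6)

((a + b) + (- a))   [cost 6]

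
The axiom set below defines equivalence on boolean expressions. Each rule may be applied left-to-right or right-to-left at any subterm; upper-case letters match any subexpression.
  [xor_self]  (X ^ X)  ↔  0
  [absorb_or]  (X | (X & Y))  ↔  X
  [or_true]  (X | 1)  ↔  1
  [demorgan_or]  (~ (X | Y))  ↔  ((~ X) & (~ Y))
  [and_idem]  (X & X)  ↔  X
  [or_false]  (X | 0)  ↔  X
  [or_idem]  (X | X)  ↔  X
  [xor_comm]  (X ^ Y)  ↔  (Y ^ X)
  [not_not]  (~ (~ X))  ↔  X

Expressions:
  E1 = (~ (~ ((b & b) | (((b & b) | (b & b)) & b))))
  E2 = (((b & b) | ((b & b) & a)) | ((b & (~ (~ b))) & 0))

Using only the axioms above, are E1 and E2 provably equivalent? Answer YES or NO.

(1) ((b & b) | (b & b))  =[or_idem →]=  (b & b)    ⊢ (~ (~ ((b & b) | ((b & b) & b))))
(2) (~ (~ ((b & b) | ((b & b) & b))))  =[not_not →]=  ((b & b) | ((b & b) & b))
(3) (b & b)  =[and_idem →]=  b    ⊢ ((b & b) | (b & b))
(4) ((b & b) | (b & b))  =[or_idem →]=  (b & b)
(5) (b & b)  =[absorb_or ←]=  ((b & b) | ((b & b) & 0))
(6) b  =[not_not ←]=  (~ (~ b))    ⊢ ((b & b) | ((b & (~ (~ b))) & 0))
(7) (b & b)  =[absorb_or ←]=  ((b & b) | ((b & b) & a))    ⊢ E2

YES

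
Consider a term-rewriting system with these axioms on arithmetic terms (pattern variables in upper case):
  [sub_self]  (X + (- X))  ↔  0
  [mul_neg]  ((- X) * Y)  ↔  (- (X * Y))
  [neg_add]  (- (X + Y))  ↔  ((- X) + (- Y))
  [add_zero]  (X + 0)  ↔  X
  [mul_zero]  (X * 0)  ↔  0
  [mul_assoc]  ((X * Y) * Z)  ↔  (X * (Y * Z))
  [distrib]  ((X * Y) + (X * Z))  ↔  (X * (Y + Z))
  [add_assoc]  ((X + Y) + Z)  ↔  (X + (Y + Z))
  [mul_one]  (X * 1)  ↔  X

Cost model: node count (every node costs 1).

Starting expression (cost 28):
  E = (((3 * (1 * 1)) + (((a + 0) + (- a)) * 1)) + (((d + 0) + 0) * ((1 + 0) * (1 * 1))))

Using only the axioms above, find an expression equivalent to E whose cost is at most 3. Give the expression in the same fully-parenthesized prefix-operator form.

(3 + d)   [cost 3]

(1) (((a + 0) + (- a)) * 1)  =[mul_one →]=  ((a + 0) + (- a))    ⊢ (((3 * (1 * 1)) + ((a + 0) + (- a))) + (((d + 0) + 0) * ((1 + 0) * (1 * 1))))
(2) (1 * 1)  =[mul_one →]=  1    ⊢ (((3 * (1 * 1)) + ((a + 0) + (- a))) + (((d + 0) + 0) * ((1 + 0) * 1)))
(3) (a + 0)  =[add_zero →]=  a    ⊢ (((3 * (1 * 1)) + (a + (- a))) + (((d + 0) + 0) * ((1 + 0) * 1)))
(4) (d + 0)  =[add_zero →]=  d    ⊢ (((3 * (1 * 1)) + (a + (- a))) + ((d + 0) * ((1 + 0) * 1)))
(5) (d + 0)  =[add_zero →]=  d    ⊢ (((3 * (1 * 1)) + (a + (- a))) + (d * ((1 + 0) * 1)))
(6) (1 * 1)  =[mul_one →]=  1    ⊢ (((3 * 1) + (a + (- a))) + (d * ((1 + 0) * 1)))
(7) ((1 + 0) * 1)  =[mul_one →]=  (1 + 0)    ⊢ (((3 * 1) + (a + (- a))) + (d * (1 + 0)))
(8) (3 * 1)  =[mul_one →]=  3    ⊢ ((3 + (a + (- a))) + (d * (1 + 0)))
(9) (1 + 0)  =[add_zero →]=  1    ⊢ ((3 + (a + (- a))) + (d * 1))
(10) (a + (- a))  =[sub_self →]=  0    ⊢ ((3 + 0) + (d * 1))
(11) (3 + 0)  =[add_zero →]=  3    ⊢ (3 + (d * 1))
(12) (d * 1)  =[mul_one →]=  d    ⊢ cost 3, within 3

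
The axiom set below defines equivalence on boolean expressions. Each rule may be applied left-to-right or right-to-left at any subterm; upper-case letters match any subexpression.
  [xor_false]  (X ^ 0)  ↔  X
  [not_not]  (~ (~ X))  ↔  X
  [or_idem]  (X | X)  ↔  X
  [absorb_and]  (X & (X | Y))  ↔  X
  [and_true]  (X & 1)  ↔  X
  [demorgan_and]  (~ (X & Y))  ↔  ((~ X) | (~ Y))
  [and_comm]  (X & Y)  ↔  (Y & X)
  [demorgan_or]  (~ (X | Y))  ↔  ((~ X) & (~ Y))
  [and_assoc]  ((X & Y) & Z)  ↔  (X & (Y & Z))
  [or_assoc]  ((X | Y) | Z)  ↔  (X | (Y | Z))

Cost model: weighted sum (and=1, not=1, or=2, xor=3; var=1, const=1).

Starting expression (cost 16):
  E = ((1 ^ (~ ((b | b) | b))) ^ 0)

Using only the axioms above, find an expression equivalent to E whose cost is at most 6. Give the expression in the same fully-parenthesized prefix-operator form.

1. [xor_false →] ((1 ^ (~ ((b | b) | b))) ^ 0)  →  (1 ^ (~ ((b | b) | b)))
2. [or_idem →] (b | b)  →  b;  E = (1 ^ (~ (b | b)))
3. [or_idem →] (b | b)  →  b;  cost 6 ≤ 6, done

(1 ^ (~ b))   [cost 6]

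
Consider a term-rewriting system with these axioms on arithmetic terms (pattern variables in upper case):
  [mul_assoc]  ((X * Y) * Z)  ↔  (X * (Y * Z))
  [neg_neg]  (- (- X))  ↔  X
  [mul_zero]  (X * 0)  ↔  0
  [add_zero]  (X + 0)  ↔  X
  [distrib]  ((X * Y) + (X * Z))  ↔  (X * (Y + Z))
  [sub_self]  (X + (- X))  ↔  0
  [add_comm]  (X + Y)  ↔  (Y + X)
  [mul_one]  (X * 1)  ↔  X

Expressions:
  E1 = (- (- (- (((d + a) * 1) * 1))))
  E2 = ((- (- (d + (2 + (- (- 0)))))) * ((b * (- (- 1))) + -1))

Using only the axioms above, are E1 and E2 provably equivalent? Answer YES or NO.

All listed rules preserve value, hence provable equivalence implies equal values everywhere; look for a separating assignment.
a=0, b=0, d=0 gives E1 ↦ 0, E2 ↦ -2; values differ ⇒ not provably equivalent.

NO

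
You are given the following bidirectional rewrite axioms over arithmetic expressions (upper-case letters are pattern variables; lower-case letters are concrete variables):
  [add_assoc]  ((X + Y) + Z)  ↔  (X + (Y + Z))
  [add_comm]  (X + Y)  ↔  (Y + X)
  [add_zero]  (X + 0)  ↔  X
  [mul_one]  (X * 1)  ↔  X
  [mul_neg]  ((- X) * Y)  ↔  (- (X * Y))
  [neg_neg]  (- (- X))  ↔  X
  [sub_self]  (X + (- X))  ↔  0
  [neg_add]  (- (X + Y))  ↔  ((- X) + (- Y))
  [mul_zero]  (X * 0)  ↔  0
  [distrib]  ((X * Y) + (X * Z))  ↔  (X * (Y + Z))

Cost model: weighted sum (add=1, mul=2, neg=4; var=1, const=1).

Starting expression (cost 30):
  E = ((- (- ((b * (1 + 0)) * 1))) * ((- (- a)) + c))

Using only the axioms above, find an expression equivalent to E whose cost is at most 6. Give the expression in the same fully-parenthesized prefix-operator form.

(b * (a + c))   [cost 6]

1. [mul_one →] ((b * (1 + 0)) * 1)  →  (b * (1 + 0));  E = ((- (- (b * (1 + 0)))) * ((- (- a)) + c))
2. [add_zero →] (1 + 0)  →  1;  E = ((- (- (b * 1))) * ((- (- a)) + c))
3. [neg_neg →] (- (- a))  →  a;  E = ((- (- (b * 1))) * (a + c))
4. [mul_one →] (b * 1)  →  b;  E = ((- (- b)) * (a + c))
5. [neg_neg →] (- (- b))  →  b;  cost 6 ≤ 6, done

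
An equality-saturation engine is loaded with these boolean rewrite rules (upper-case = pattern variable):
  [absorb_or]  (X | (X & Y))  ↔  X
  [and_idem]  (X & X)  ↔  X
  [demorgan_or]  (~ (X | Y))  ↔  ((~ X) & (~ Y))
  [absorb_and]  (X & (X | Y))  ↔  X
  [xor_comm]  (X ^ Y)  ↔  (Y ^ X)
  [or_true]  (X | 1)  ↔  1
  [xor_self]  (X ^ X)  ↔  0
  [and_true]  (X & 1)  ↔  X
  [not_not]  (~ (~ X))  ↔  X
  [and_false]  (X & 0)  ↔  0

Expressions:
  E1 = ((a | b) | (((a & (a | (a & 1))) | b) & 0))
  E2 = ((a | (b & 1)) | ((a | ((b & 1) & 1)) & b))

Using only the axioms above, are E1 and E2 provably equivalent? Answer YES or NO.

step 1: absorb_or (→) rewrites (a | (a & 1)) into a, now ((a | b) | (((a & a) | b) & 0))
step 2: and_idem (→) rewrites (a & a) into a, now ((a | b) | ((a | b) & 0))
step 3: absorb_or (→) rewrites ((a | b) | ((a | b) & 0)) into (a | b)
step 4: and_true (←) rewrites b into (b & 1), now (a | (b & 1))
step 5: absorb_or (←) rewrites (a | (b & 1)) into ((a | (b & 1)) | ((a | (b & 1)) & b))
step 6: and_true (←) rewrites b into (b & 1), which is E2

YES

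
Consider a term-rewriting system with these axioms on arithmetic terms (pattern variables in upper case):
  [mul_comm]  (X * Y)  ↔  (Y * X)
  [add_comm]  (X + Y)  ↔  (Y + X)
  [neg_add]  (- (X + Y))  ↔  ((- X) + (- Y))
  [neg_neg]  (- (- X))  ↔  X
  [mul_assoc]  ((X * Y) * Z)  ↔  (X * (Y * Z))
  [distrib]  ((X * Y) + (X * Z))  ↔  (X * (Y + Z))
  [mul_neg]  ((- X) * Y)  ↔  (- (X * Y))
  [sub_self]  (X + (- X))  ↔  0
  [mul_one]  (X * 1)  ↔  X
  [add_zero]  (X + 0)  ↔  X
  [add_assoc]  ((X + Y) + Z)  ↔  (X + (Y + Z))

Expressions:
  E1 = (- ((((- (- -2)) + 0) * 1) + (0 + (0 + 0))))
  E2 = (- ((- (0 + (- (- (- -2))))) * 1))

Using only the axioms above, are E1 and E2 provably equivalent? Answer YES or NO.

YES

1. [neg_neg →] (- (- -2))  →  -2;  E1 = (- (((-2 + 0) * 1) + (0 + (0 + 0))))
2. [add_zero →] (0 + 0)  →  0;  E1 = (- (((-2 + 0) * 1) + (0 + 0)))
3. [add_zero →] (0 + 0)  →  0;  E1 = (- (((-2 + 0) * 1) + 0))
4. [add_zero →] (-2 + 0)  →  -2;  E1 = (- ((-2 * 1) + 0))
5. [mul_one →] (-2 * 1)  →  -2;  E1 = (- (-2 + 0))
6. [add_zero →] (-2 + 0)  →  -2;  E1 = (- -2)
7. [neg_neg ←] (- -2)  →  (- (- (- -2)))
8. [add_zero ←] (- -2)  →  ((- -2) + 0);  E1 = (- (- ((- -2) + 0)))
9. [add_comm →] ((- -2) + 0)  →  (0 + (- -2));  E1 = (- (- (0 + (- -2))))
10. [mul_one ←] (- (0 + (- -2)))  →  ((- (0 + (- -2))) * 1);  E1 = (- ((- (0 + (- -2))) * 1))
11. [neg_neg ←] -2  →  (- (- -2));  this is E2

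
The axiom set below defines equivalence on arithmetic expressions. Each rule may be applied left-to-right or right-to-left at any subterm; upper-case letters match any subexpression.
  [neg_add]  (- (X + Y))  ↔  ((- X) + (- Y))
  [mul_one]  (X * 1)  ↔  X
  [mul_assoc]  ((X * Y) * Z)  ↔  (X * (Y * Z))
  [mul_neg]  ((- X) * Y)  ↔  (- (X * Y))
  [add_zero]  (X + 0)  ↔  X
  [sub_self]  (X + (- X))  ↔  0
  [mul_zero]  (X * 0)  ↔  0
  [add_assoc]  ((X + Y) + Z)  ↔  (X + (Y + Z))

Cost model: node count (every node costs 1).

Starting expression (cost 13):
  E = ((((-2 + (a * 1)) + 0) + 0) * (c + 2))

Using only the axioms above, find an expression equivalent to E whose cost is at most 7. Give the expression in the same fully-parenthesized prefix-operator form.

(1) (((-2 + (a * 1)) + 0) + 0)  =[add_zero →]=  ((-2 + (a * 1)) + 0)    ⊢ (((-2 + (a * 1)) + 0) * (c + 2))
(2) (a * 1)  =[mul_one →]=  a    ⊢ (((-2 + a) + 0) * (c + 2))
(3) ((-2 + a) + 0)  =[add_zero →]=  (-2 + a)    ⊢ cost 7, within 7

((-2 + a) * (c + 2))   [cost 7]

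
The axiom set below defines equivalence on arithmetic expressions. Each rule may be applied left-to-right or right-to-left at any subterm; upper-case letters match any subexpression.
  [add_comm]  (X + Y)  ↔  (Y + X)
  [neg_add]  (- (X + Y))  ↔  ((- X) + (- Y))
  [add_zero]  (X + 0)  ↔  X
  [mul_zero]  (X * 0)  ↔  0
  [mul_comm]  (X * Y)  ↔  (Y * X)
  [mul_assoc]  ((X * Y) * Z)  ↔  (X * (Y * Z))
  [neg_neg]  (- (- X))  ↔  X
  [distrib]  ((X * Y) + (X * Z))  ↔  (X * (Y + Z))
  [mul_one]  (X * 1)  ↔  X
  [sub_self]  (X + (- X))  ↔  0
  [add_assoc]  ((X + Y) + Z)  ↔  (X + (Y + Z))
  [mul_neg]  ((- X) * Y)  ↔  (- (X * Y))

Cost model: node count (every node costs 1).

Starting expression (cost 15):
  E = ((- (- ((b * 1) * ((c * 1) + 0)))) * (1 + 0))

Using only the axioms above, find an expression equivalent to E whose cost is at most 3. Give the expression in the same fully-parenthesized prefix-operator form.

(b * c)   [cost 3]

(1) (- (- ((b * 1) * ((c * 1) + 0))))  =[neg_neg →]=  ((b * 1) * ((c * 1) + 0))    ⊢ (((b * 1) * ((c * 1) + 0)) * (1 + 0))
(2) ((c * 1) + 0)  =[add_zero →]=  (c * 1)    ⊢ (((b * 1) * (c * 1)) * (1 + 0))
(3) (1 + 0)  =[add_zero →]=  1    ⊢ (((b * 1) * (c * 1)) * 1)
(4) (((b * 1) * (c * 1)) * 1)  =[mul_one →]=  ((b * 1) * (c * 1))
(5) (c * 1)  =[mul_one →]=  c    ⊢ ((b * 1) * c)
(6) (b * 1)  =[mul_one →]=  b    ⊢ cost 3, within 3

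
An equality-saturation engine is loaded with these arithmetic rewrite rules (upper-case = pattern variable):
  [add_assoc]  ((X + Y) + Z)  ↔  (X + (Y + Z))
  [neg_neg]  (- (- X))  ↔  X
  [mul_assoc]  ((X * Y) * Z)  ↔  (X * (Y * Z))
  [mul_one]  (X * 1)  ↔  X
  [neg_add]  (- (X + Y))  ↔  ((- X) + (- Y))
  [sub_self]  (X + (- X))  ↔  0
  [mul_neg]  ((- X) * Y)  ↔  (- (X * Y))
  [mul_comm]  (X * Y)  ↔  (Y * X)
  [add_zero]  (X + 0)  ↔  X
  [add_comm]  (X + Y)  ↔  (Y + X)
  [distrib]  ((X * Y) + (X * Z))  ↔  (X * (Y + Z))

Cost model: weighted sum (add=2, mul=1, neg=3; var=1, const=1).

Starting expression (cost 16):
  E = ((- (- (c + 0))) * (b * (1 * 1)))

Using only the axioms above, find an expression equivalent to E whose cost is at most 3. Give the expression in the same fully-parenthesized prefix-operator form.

(c * b)   [cost 3]

step 1: add_zero (→) rewrites (c + 0) into c, now ((- (- c)) * (b * (1 * 1)))
step 2: mul_one (→) rewrites (1 * 1) into 1, now ((- (- c)) * (b * 1))
step 3: mul_one (→) rewrites (b * 1) into b, now ((- (- c)) * b)
step 4: neg_neg (→) rewrites (- (- c)) into c, reaching cost 3 (bound 3)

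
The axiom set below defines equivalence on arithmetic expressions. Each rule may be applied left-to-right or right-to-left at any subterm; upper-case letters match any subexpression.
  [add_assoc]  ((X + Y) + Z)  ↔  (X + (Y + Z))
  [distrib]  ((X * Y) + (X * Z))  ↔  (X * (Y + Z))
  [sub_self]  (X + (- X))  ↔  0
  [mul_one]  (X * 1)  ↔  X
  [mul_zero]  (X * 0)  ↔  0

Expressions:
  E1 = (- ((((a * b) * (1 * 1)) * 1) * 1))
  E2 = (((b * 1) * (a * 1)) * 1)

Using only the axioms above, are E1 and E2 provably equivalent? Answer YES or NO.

NO

The axioms are sound identities: if E1 ↔* E2 then E1 and E2 evaluate identically under any assignment.
Under a=1, b=1: E1 evaluates to -1, E2 to 1. Distinct ⇒ no rewrite sequence connects them.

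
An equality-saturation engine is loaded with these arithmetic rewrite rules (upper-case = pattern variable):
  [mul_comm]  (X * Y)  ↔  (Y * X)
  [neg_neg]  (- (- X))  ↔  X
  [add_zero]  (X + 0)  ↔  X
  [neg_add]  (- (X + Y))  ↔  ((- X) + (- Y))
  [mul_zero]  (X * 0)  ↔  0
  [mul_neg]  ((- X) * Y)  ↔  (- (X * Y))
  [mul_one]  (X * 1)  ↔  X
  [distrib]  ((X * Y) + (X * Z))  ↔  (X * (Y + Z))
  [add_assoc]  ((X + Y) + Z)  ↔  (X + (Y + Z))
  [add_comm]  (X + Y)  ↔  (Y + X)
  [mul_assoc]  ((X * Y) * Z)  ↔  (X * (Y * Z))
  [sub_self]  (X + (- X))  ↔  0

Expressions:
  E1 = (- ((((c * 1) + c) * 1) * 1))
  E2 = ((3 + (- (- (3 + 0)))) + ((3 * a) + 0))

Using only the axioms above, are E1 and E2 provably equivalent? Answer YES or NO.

The axioms are sound identities: if E1 ↔* E2 then E1 and E2 evaluate identically under any assignment.
Under a=0, c=0: E1 evaluates to 0, E2 to 6. Distinct ⇒ no rewrite sequence connects them.

NO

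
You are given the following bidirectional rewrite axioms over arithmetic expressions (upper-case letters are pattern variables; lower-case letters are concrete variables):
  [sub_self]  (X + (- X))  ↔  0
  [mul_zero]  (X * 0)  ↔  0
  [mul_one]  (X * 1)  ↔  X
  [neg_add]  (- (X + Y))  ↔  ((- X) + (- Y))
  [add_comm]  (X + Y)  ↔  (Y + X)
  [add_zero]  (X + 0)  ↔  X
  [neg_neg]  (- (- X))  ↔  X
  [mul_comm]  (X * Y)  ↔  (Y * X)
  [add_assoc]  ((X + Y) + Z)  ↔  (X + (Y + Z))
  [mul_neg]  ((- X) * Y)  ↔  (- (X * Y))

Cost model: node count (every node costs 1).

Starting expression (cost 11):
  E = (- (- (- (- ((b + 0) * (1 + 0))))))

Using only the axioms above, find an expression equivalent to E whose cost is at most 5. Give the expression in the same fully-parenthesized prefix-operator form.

(b * (1 + 0))   [cost 5]

step 1: add_zero (→) rewrites (b + 0) into b, now (- (- (- (- (b * (1 + 0))))))
step 2: neg_neg (→) rewrites (- (- (- (- (b * (1 + 0)))))) into (- (- (b * (1 + 0))))
step 3: neg_neg (→) rewrites (- (- (b * (1 + 0)))) into (b * (1 + 0)), reaching cost 5 (bound 5)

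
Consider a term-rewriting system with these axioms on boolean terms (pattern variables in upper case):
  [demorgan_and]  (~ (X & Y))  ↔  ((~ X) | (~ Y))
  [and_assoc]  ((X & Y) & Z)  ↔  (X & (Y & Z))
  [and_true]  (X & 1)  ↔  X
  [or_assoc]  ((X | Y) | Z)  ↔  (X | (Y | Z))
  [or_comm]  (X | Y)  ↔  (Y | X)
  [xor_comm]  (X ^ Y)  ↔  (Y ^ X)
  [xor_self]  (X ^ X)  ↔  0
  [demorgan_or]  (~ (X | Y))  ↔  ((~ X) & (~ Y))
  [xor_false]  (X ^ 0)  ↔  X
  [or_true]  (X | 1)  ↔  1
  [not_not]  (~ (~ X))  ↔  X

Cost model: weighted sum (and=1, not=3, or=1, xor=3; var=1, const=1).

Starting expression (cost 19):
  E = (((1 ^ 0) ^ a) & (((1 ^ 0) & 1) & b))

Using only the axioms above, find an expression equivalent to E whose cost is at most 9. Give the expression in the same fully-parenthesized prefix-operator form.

1. [xor_false →] (1 ^ 0)  →  1;  E = ((1 ^ a) & (((1 ^ 0) & 1) & b))
2. [and_true →] ((1 ^ 0) & 1)  →  (1 ^ 0);  E = ((1 ^ a) & ((1 ^ 0) & b))
3. [xor_false →] (1 ^ 0)  →  1;  cost 9 ≤ 9, done

((1 ^ a) & (1 & b))   [cost 9]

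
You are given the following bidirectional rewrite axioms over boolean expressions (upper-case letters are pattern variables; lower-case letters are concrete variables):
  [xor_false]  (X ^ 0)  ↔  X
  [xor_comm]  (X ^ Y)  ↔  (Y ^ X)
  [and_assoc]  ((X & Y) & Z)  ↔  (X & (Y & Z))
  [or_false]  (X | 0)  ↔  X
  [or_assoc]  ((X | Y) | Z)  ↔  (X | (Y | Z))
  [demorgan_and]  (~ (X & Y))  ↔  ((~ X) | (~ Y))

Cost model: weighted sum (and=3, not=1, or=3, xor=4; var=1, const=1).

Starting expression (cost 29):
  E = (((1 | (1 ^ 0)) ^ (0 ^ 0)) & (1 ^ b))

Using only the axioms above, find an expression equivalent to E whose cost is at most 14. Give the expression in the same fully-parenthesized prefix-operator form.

1. [xor_false →] (0 ^ 0)  →  0;  E = (((1 | (1 ^ 0)) ^ 0) & (1 ^ b))
2. [xor_false →] (1 ^ 0)  →  1;  E = (((1 | 1) ^ 0) & (1 ^ b))
3. [xor_false →] ((1 | 1) ^ 0)  →  (1 | 1);  cost 14 ≤ 14, done

((1 | 1) & (1 ^ b))   [cost 14]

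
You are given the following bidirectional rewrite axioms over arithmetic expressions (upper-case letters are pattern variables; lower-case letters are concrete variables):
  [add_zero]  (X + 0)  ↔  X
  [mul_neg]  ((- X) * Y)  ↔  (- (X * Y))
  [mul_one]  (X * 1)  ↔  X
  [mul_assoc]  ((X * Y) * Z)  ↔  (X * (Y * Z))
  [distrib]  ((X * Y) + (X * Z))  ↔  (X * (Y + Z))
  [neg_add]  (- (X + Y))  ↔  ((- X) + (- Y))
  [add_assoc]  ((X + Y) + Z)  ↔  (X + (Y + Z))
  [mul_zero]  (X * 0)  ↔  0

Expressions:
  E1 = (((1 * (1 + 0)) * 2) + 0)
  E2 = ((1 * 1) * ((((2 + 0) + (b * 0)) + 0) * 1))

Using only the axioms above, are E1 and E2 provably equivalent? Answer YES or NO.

1. [add_zero →] (1 + 0)  →  1;  E1 = (((1 * 1) * 2) + 0)
2. [mul_one →] (1 * 1)  →  1;  E1 = ((1 * 2) + 0)
3. [add_zero →] ((1 * 2) + 0)  →  (1 * 2)
4. [add_zero ←] 2  →  (2 + 0);  E1 = (1 * (2 + 0))
5. [mul_one ←] 1  →  (1 * 1);  E1 = ((1 * 1) * (2 + 0))
6. [mul_one ←] (2 + 0)  →  ((2 + 0) * 1);  E1 = ((1 * 1) * ((2 + 0) * 1))
7. [add_zero ←] 2  →  (2 + 0);  E1 = ((1 * 1) * (((2 + 0) + 0) * 1))
8. [mul_zero ←] 0  →  (b * 0);  E1 = ((1 * 1) * (((2 + 0) + (b * 0)) * 1))
9. [add_zero ←] ((2 + 0) + (b * 0))  →  (((2 + 0) + (b * 0)) + 0);  this is E2

YES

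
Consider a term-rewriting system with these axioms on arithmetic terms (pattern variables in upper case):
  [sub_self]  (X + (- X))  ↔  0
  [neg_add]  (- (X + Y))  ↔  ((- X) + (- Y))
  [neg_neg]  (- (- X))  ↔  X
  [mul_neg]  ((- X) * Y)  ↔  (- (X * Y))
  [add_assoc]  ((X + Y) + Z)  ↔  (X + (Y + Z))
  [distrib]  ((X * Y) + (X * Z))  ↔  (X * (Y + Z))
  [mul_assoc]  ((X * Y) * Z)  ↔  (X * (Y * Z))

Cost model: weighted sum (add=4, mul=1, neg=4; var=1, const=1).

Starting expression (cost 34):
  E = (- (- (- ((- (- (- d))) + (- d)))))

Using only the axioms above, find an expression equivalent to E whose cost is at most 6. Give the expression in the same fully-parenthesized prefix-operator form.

(1) (- (- (- ((- (- (- d))) + (- d)))))  =[neg_neg →]=  (- ((- (- (- d))) + (- d)))
(2) (- ((- (- (- d))) + (- d)))  =[neg_add →]=  ((- (- (- (- d)))) + (- (- d)))
(3) (- (- d))  =[neg_neg →]=  d    ⊢ ((- (- d)) + (- (- d)))
(4) (- (- d))  =[neg_neg →]=  d    ⊢ ((- (- d)) + d)
(5) (- (- d))  =[neg_neg →]=  d    ⊢ cost 6, within 6

(d + d)   [cost 6]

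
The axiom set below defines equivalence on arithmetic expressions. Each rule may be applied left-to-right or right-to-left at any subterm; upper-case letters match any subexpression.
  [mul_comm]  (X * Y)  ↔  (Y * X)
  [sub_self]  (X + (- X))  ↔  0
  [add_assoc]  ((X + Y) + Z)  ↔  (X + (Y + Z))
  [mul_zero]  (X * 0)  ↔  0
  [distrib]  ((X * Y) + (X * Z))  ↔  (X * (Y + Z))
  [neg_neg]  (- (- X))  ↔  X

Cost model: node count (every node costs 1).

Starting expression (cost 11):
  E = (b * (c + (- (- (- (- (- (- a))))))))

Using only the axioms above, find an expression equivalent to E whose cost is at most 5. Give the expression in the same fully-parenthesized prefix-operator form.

step 1: neg_neg (→) rewrites (- (- (- (- a)))) into (- (- a)), now (b * (c + (- (- (- (- a))))))
step 2: neg_neg (→) rewrites (- (- (- (- a)))) into (- (- a)), now (b * (c + (- (- a))))
step 3: neg_neg (→) rewrites (- (- a)) into a, reaching cost 5 (bound 5)

(b * (c + a))   [cost 5]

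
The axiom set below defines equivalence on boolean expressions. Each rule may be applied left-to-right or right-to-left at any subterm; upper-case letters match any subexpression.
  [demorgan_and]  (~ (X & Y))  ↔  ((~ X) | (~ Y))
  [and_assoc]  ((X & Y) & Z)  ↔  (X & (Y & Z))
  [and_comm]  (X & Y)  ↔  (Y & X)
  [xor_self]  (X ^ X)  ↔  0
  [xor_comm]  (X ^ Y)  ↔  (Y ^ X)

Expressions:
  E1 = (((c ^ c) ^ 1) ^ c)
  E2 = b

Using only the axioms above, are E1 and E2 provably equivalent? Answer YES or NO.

NO

Every axiom is a valid identity, so a rewrite proof would force E1 and E2 to agree under every assignment.
At b=0, c=0: E1 = 1 but E2 = 0; they differ, so no derivation exists.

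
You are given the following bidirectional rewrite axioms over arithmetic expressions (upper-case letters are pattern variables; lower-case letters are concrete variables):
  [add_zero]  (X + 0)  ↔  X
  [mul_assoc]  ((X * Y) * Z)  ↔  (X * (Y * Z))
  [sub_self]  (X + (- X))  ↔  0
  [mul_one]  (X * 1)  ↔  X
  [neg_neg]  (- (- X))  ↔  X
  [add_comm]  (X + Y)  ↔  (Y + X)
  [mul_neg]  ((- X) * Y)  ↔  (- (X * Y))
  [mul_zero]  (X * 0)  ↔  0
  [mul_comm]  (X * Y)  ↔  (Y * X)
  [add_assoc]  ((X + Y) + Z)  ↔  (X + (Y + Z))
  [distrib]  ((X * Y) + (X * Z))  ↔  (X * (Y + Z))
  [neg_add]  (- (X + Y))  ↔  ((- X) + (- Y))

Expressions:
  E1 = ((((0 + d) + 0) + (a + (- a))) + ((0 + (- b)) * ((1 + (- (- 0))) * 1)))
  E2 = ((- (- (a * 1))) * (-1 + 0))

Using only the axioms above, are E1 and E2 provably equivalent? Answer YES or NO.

All listed rules preserve value, hence provable equivalence implies equal values everywhere; look for a separating assignment.
a=0, b=0, d=1 gives E1 ↦ 1, E2 ↦ 0; values differ ⇒ not provably equivalent.

NO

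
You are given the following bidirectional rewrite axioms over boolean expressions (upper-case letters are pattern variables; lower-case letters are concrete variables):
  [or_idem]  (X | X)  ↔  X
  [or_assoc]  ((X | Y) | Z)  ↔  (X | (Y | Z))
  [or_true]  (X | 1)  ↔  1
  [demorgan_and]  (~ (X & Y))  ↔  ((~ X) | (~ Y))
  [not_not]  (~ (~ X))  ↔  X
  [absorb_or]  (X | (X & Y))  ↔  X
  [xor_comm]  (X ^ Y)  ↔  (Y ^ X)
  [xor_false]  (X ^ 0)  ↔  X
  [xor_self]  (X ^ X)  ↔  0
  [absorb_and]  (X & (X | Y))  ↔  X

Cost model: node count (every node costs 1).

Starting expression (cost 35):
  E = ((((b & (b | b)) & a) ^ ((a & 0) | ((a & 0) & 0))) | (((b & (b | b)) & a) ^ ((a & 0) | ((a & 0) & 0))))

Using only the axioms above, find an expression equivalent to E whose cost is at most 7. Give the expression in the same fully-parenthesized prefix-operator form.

step 1: or_idem (→) rewrites ((((b & (b | b)) & a) ^ ((a & 0) | ((a & 0) & 0))) | (((b & (b | b)) & a) ^ ((a & 0) | ((a & 0) & 0)))) into (((b & (b | b)) & a) ^ ((a & 0) | ((a & 0) & 0)))
step 2: absorb_and (→) rewrites (b & (b | b)) into b, now ((b & a) ^ ((a & 0) | ((a & 0) & 0)))
step 3: absorb_or (→) rewrites ((a & 0) | ((a & 0) & 0)) into (a & 0), reaching cost 7 (bound 7)

((b & a) ^ (a & 0))   [cost 7]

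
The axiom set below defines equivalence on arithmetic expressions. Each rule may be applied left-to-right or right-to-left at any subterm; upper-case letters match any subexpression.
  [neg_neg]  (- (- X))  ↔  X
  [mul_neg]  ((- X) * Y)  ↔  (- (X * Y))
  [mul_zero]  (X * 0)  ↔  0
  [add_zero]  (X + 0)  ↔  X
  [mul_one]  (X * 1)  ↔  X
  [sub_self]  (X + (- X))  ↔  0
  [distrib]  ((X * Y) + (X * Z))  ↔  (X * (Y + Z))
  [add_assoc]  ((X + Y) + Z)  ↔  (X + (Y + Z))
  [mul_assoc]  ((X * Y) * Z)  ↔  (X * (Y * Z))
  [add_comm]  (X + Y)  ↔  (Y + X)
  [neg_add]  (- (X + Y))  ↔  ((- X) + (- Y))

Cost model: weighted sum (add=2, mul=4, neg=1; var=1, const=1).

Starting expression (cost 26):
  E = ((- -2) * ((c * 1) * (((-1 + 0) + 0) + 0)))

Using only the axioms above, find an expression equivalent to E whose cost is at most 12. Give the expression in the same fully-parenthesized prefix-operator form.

1. [add_zero →] (-1 + 0)  →  -1;  E = ((- -2) * ((c * 1) * ((-1 + 0) + 0)))
2. [mul_one →] (c * 1)  →  c;  E = ((- -2) * (c * ((-1 + 0) + 0)))
3. [add_zero →] ((-1 + 0) + 0)  →  (-1 + 0);  E = ((- -2) * (c * (-1 + 0)))
4. [add_zero →] (-1 + 0)  →  -1;  cost 12 ≤ 12, done

((- -2) * (c * -1))   [cost 12]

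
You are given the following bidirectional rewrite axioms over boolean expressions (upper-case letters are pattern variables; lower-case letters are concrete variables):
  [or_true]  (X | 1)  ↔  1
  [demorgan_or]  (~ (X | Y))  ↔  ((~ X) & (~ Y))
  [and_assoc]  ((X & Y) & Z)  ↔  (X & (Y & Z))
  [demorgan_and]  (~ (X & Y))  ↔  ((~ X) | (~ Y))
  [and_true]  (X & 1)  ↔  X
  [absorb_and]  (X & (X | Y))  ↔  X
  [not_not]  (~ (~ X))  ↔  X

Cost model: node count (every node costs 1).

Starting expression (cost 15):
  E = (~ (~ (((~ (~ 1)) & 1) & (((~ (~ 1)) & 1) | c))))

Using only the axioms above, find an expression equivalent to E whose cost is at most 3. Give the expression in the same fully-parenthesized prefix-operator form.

(~ (~ 1))   [cost 3]

1. [absorb_and →] (((~ (~ 1)) & 1) & (((~ (~ 1)) & 1) | c))  →  ((~ (~ 1)) & 1);  E = (~ (~ ((~ (~ 1)) & 1)))
2. [not_not →] (~ (~ 1))  →  1;  E = (~ (~ (1 & 1)))
3. [and_true →] (1 & 1)  →  1;  cost 3 ≤ 3, done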